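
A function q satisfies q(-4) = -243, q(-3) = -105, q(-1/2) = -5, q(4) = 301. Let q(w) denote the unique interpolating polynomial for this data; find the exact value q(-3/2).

-18

L_0(-3/2) = (3/2)·(-1)·(-11/2)/[(-1)·(-7/2)·(-8)] = -33/112
L_1(-3/2) = (5/2)·(-1)·(-11/2)/[(1)·(-5/2)·(-7)] = 11/14
L_2(-3/2) = (5/2)·(3/2)·(-11/2)/[(7/2)·(5/2)·(-9/2)] = 11/21
L_3(-3/2) = (5/2)·(3/2)·(-1)/[(8)·(7)·(9/2)] = -5/336
Sum: (-243)·(-33/112) + (-105)·(11/14) + (-5)·(11/21) + 301·(-5/336) = -18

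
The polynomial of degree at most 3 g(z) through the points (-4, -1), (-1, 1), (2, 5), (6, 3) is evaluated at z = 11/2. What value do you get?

5951/1440

Evaluate each Lagrange basis at z = 11/2:
L_0(11/2) = (13/2)·(7/2)·(-1/2)/[(-3)·(-6)·(-10)] = 91/1440
L_1(11/2) = (19/2)·(7/2)·(-1/2)/[(3)·(-3)·(-7)] = -19/72
L_2(11/2) = (19/2)·(13/2)·(-1/2)/[(6)·(3)·(-4)] = 247/576
L_3(11/2) = (19/2)·(13/2)·(7/2)/[(10)·(7)·(4)] = 247/320
Sum: (-1)·(91/1440) + 1·(-19/72) + 5·(247/576) + 3·(247/320) = 5951/1440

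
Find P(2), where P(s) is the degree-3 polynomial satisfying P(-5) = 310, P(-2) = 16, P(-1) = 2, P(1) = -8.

-40

Using Newton's divided-difference form:
P[-5,-2] = (16 - 310) / (-2 - (-5)) = -98
P[-2,-1] = (2 - 16) / (-1 - (-2)) = -14
P[-1,1] = (-8 - 2) / (1 - (-1)) = -5
P[-5,-2,-1] = (-14 - (-98)) / (-1 - (-5)) = 21
P[-2,-1,1] = (-5 - (-14)) / (1 - (-2)) = 3
P[-5,-2,-1,1] = (3 - 21) / (1 - (-5)) = -3
P(2) = 310 + (-98)·(7) + 21·(7)·(4) + (-3)·(7)·(4)·(3) = -40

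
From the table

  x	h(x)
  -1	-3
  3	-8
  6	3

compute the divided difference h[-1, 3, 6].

h[-1,3] = (-8 - (-3)) / (3 - (-1)) = -5/4
h[3,6] = (3 - (-8)) / (6 - 3) = 11/3
h[-1,3,6] = (11/3 - (-5/4)) / (6 - (-1)) = 59/84

59/84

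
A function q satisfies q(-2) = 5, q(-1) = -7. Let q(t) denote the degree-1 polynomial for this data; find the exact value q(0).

-19

Evaluate each Lagrange basis at t = 0:
L_0(0) = (1)/[(-1)] = -1
L_1(0) = (2)/[(1)] = 2
Sum: 5·(-1) + (-7)·(2) = -19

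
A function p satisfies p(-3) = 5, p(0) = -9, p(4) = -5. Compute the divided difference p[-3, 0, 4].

17/21

p[-3,0] = (-9 - 5) / (0 - (-3)) = -14/3
p[0,4] = (-5 - (-9)) / (4 - 0) = 1
p[-3,0,4] = (1 - (-14/3)) / (4 - (-3)) = 17/21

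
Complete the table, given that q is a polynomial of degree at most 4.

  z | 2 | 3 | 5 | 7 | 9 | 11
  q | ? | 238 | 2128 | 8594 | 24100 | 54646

34

The 5 known values determine q uniquely (degree ≤ 4).
Evaluate each Lagrange basis at z = 2:
L_0(2) = (-3)·(-5)·(-7)·(-9)/[(-2)·(-4)·(-6)·(-8)] = 315/128
L_1(2) = (-1)·(-5)·(-7)·(-9)/[(2)·(-2)·(-4)·(-6)] = -105/32
L_2(2) = (-1)·(-3)·(-7)·(-9)/[(4)·(2)·(-2)·(-4)] = 189/64
L_3(2) = (-1)·(-3)·(-5)·(-9)/[(6)·(4)·(2)·(-2)] = -45/32
L_4(2) = (-1)·(-3)·(-5)·(-7)/[(8)·(6)·(4)·(2)] = 35/128
Sum: 238·(315/128) + 2128·(-105/32) + 8594·(189/64) + 24100·(-45/32) + 54646·(35/128) = 34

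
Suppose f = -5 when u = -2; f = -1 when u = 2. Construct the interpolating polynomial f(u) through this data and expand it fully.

f(u) = u - 3

L_0(u) = (u - 2) / [-4] = -(1/4)u + 1/2
L_1(u) = (u + 2) / [4] = (1/4)u + 1/2
f(u) = (-5)·L_0 + (-1)·L_1
  (-5)·L_0(u) = (5/4)u - 5/2
  (-1)·L_1(u) = -(1/4)u - 1/2
Adding term by term: u - 3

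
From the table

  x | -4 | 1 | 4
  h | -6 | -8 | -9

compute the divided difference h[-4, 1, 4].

h[-4,1] = (-8 - (-6)) / (1 - (-4)) = -2/5
h[1,4] = (-9 - (-8)) / (4 - 1) = -1/3
h[-4,1,4] = (-1/3 - (-2/5)) / (4 - (-4)) = 1/120

1/120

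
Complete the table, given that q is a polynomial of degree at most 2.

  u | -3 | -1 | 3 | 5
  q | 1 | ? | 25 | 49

1

The 3 known values determine q uniquely (degree ≤ 2).
Evaluate each Lagrange basis at u = -1:
L_0(-1) = (-4)·(-6)/[(-6)·(-8)] = 1/2
L_1(-1) = (2)·(-6)/[(6)·(-2)] = 1
L_2(-1) = (2)·(-4)/[(8)·(2)] = -1/2
Sum: 1·(1/2) + 25·(1) + 49·(-1/2) = 1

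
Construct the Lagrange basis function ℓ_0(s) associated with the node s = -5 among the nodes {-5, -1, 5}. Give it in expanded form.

ℓ_0(s) = (s + 1)(s - 5) / [(-4)·(-10)]
       = (s^2 - 4s - 5) / (40)

ℓ_0(s) = (1/40)s^2 - (1/10)s - 1/8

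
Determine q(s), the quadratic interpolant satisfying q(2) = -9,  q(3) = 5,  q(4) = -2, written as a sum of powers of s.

Build the Lagrange basis polynomials:
L_0(s) = (s - 3)(s - 4) / [2] = (1/2)s^2 - (7/2)s + 6
L_1(s) = (s - 2)(s - 4) / [-1] = -s^2 + 6s - 8
L_2(s) = (s - 2)(s - 3) / [2] = (1/2)s^2 - (5/2)s + 3
q(s) = (-9)·L_0 + 5·L_1 + (-2)·L_2
  (-9)·L_0(s) = -(9/2)s^2 + (63/2)s - 54
  5·L_1(s) = -5s^2 + 30s - 40
  (-2)·L_2(s) = -s^2 + 5s - 6
Adding term by term: -(21/2)s^2 + (133/2)s - 100

q(s) = -(21/2)s^2 + (133/2)s - 100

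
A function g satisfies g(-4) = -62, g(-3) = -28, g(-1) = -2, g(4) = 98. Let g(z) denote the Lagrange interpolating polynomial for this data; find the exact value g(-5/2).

-139/8

Evaluate each Lagrange basis at z = -5/2:
L_0(-5/2) = (1/2)·(-3/2)·(-13/2)/[(-1)·(-3)·(-8)] = -13/64
L_1(-5/2) = (3/2)·(-3/2)·(-13/2)/[(1)·(-2)·(-7)] = 117/112
L_2(-5/2) = (3/2)·(1/2)·(-13/2)/[(3)·(2)·(-5)] = 13/80
L_3(-5/2) = (3/2)·(1/2)·(-3/2)/[(8)·(7)·(5)] = -9/2240
Sum: (-62)·(-13/64) + (-28)·(117/112) + (-2)·(13/80) + 98·(-9/2240) = -139/8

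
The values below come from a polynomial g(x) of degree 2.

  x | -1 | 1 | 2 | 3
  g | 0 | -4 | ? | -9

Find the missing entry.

The 3 known values determine g uniquely (degree ≤ 2).
Evaluate each Lagrange basis at x = 2:
L_0(2) = (1)·(-1)/[(-2)·(-4)] = -1/8
L_1(2) = (3)·(-1)/[(2)·(-2)] = 3/4
L_2(2) = (3)·(1)/[(4)·(2)] = 3/8
Sum: 0 + (-4)·(3/4) + (-9)·(3/8) = -51/8

-51/8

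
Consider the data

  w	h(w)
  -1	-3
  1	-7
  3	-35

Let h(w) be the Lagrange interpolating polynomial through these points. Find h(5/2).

-103/4

L_0(5/2) = (3/2)·(-1/2)/[(-2)·(-4)] = -3/32
L_1(5/2) = (7/2)·(-1/2)/[(2)·(-2)] = 7/16
L_2(5/2) = (7/2)·(3/2)/[(4)·(2)] = 21/32
Sum: (-3)·(-3/32) + (-7)·(7/16) + (-35)·(21/32) = -103/4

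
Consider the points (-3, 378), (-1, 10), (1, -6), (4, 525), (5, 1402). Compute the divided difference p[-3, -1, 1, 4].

p[-3,-1] = (10 - 378) / (-1 - (-3)) = -184
p[-1,1] = (-6 - 10) / (1 - (-1)) = -8
p[1,4] = (525 - (-6)) / (4 - 1) = 177
p[-3,-1,1] = (-8 - (-184)) / (1 - (-3)) = 44
p[-1,1,4] = (177 - (-8)) / (4 - (-1)) = 37
p[-3,-1,1,4] = (37 - 44) / (4 - (-3)) = -1

-1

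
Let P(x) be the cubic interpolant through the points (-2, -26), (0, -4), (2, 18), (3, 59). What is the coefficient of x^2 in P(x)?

0

L_0(x) = x(x - 2)(x - 3) / [-40] = -(1/40)x^3 + (1/8)x^2 - (3/20)x
L_1(x) = (x + 2)(x - 2)(x - 3) / [12] = (1/12)x^3 - (1/4)x^2 - (1/3)x + 1
L_2(x) = (x + 2)x(x - 3) / [-8] = -(1/8)x^3 + (1/8)x^2 + (3/4)x
L_3(x) = (x + 2)x(x - 2) / [15] = (1/15)x^3 - (4/15)x
P(x) = (-26)·L_0 + (-4)·L_1 + 18·L_2 + 59·L_3
Only the coefficient of x^2 is needed; take it from each L_i and combine:
(-26)·(1/8) + (-4)·(-1/4) + 18·(1/8) + 59·(0) = 0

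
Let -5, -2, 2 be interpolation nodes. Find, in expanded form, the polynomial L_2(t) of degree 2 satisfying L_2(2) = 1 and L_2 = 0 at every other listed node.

L_2(t) = (t + 5)(t + 2) / [(7)·(4)]
       = (t^2 + 7t + 10) / (28)

L_2(t) = (1/28)t^2 + (1/4)t + 5/14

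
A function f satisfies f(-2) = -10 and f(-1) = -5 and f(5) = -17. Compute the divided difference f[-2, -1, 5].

-1

f[-2,-1] = (-5 - (-10)) / (-1 - (-2)) = 5
f[-1,5] = (-17 - (-5)) / (5 - (-1)) = -2
f[-2,-1,5] = (-2 - 5) / (5 - (-2)) = -1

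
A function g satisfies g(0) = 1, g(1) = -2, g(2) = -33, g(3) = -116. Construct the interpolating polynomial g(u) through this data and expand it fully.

Newton's divided differences:
g[0,1] = (-2 - 1) / (1 - 0) = -3
g[1,2] = (-33 - (-2)) / (2 - 1) = -31
g[2,3] = (-116 - (-33)) / (3 - 2) = -83
g[0,1,2] = (-31 - (-3)) / (2 - 0) = -14
g[1,2,3] = (-83 - (-31)) / (3 - 1) = -26
g[0,1,2,3] = (-26 - (-14)) / (3 - 0) = -4
g(u) = 1 + (-3)·u + (-14)·u(u - 1) + (-4)·u(u - 1)(u - 2)
Expanding: g(u) = -4u^3 - 2u^2 + 3u + 1

g(u) = -4u^3 - 2u^2 + 3u + 1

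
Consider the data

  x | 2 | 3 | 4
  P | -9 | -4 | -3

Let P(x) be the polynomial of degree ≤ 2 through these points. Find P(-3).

-94

L_0(-3) = (-6)·(-7)/[(-1)·(-2)] = 21
L_1(-3) = (-5)·(-7)/[(1)·(-1)] = -35
L_2(-3) = (-5)·(-6)/[(2)·(1)] = 15
Sum: (-9)·(21) + (-4)·(-35) + (-3)·(15) = -94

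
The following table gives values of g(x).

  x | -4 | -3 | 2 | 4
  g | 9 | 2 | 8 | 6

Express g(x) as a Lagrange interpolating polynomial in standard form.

Build the Lagrange basis polynomials:
L_0(x) = (x + 3)(x - 2)(x - 4) / [-48] = -(1/48)x^3 + (1/16)x^2 + (5/24)x - 1/2
L_1(x) = (x + 4)(x - 2)(x - 4) / [35] = (1/35)x^3 - (2/35)x^2 - (16/35)x + 32/35
L_2(x) = (x + 4)(x + 3)(x - 4) / [-60] = -(1/60)x^3 - (1/20)x^2 + (4/15)x + 4/5
L_3(x) = (x + 4)(x + 3)(x - 2) / [112] = (1/112)x^3 + (5/112)x^2 - (1/56)x - 3/14
g(x) = 9·L_0 + 2·L_1 + 8·L_2 + 6·L_3
  9·L_0(x) = -(3/16)x^3 + (9/16)x^2 + (15/8)x - 9/2
  2·L_1(x) = (2/35)x^3 - (4/35)x^2 - (32/35)x + 64/35
  8·L_2(x) = -(2/15)x^3 - (2/5)x^2 + (32/15)x + 32/5
  6·L_3(x) = (3/56)x^3 + (15/56)x^2 - (3/28)x - 9/7
Adding term by term: -(353/1680)x^3 + (177/560)x^2 + (2509/840)x + 171/70

g(x) = -(353/1680)x^3 + (177/560)x^2 + (2509/840)x + 171/70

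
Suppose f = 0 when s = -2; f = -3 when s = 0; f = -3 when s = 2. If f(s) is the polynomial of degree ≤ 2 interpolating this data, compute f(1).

Evaluate each Lagrange basis at s = 1:
L_0(1) = (1)·(-1)/[(-2)·(-4)] = -1/8
L_1(1) = (3)·(-1)/[(2)·(-2)] = 3/4
L_2(1) = (3)·(1)/[(4)·(2)] = 3/8
Sum: 0 + (-3)·(3/4) + (-3)·(3/8) = -27/8

-27/8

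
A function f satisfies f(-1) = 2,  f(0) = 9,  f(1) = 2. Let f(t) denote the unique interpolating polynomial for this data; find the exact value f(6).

Using Newton's divided-difference form:
f[-1,0] = (9 - 2) / (0 - (-1)) = 7
f[0,1] = (2 - 9) / (1 - 0) = -7
f[-1,0,1] = (-7 - 7) / (1 - (-1)) = -7
f(6) = 2 + 7·(7) + (-7)·(7)·(6) = -243

-243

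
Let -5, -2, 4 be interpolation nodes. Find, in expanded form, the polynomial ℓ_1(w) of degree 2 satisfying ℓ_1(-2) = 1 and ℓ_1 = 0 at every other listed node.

ℓ_1(w) = -(1/18)w^2 - (1/18)w + 10/9

ℓ_1(w) = (w + 5)(w - 4) / [(3)·(-6)]
       = (w^2 + w - 20) / (-18)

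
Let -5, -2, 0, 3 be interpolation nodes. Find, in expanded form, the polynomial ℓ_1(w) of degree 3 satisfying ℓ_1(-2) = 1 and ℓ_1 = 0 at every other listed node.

ℓ_1(w) = (w + 5)w(w - 3) / [(3)·(-2)·(-5)]
       = (w^3 + 2w^2 - 15w) / (30)

ℓ_1(w) = (1/30)w^3 + (1/15)w^2 - (1/2)w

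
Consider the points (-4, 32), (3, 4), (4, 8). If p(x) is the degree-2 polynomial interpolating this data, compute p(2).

Using Newton's divided-difference form:
p[-4,3] = (4 - 32) / (3 - (-4)) = -4
p[3,4] = (8 - 4) / (4 - 3) = 4
p[-4,3,4] = (4 - (-4)) / (4 - (-4)) = 1
p(2) = 32 + (-4)·(6) + 1·(6)·(-1) = 2

2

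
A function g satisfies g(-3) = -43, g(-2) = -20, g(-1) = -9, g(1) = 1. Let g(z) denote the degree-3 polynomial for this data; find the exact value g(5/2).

Evaluate each Lagrange basis at z = 5/2:
L_0(5/2) = (9/2)·(7/2)·(3/2)/[(-1)·(-2)·(-4)] = -189/64
L_1(5/2) = (11/2)·(7/2)·(3/2)/[(1)·(-1)·(-3)] = 77/8
L_2(5/2) = (11/2)·(9/2)·(3/2)/[(2)·(1)·(-2)] = -297/32
L_3(5/2) = (11/2)·(9/2)·(7/2)/[(4)·(3)·(2)] = 231/64
Sum: (-43)·(-189/64) + (-20)·(77/8) + (-9)·(-297/32) + 1·(231/64) = 173/8

173/8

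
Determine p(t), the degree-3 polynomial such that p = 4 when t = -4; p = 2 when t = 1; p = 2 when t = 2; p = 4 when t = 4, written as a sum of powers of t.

Build the Lagrange basis polynomials:
L_0(t) = (t - 1)(t - 2)(t - 4) / [-240] = -(1/240)t^3 + (7/240)t^2 - (7/120)t + 1/30
L_1(t) = (t + 4)(t - 2)(t - 4) / [15] = (1/15)t^3 - (2/15)t^2 - (16/15)t + 32/15
L_2(t) = (t + 4)(t - 1)(t - 4) / [-12] = -(1/12)t^3 + (1/12)t^2 + (4/3)t - 4/3
L_3(t) = (t + 4)(t - 1)(t - 2) / [48] = (1/48)t^3 + (1/48)t^2 - (5/24)t + 1/6
p(t) = 4·L_0 + 2·L_1 + 2·L_2 + 4·L_3
  4·L_0(t) = -(1/60)t^3 + (7/60)t^2 - (7/30)t + 2/15
  2·L_1(t) = (2/15)t^3 - (4/15)t^2 - (32/15)t + 64/15
  2·L_2(t) = -(1/6)t^3 + (1/6)t^2 + (8/3)t - 8/3
  4·L_3(t) = (1/12)t^3 + (1/12)t^2 - (5/6)t + 2/3
Adding term by term: (1/30)t^3 + (1/10)t^2 - (8/15)t + 12/5

p(t) = (1/30)t^3 + (1/10)t^2 - (8/15)t + 12/5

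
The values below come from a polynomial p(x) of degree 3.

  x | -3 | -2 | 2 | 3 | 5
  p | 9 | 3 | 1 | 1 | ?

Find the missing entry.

The 4 known values determine p uniquely (degree ≤ 3).
Evaluate each Lagrange basis at x = 5:
L_0(5) = (7)·(3)·(2)/[(-1)·(-5)·(-6)] = -7/5
L_1(5) = (8)·(3)·(2)/[(1)·(-4)·(-5)] = 12/5
L_2(5) = (8)·(7)·(2)/[(5)·(4)·(-1)] = -28/5
L_3(5) = (8)·(7)·(3)/[(6)·(5)·(1)] = 28/5
Sum: 9·(-7/5) + 3·(12/5) + 1·(-28/5) + 1·(28/5) = -27/5

-27/5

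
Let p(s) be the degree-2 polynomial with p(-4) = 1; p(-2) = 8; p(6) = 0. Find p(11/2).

35/16

Evaluate each Lagrange basis at s = 11/2:
L_0(11/2) = (15/2)·(-1/2)/[(-2)·(-10)] = -3/16
L_1(11/2) = (19/2)·(-1/2)/[(2)·(-8)] = 19/64
L_2(11/2) = (19/2)·(15/2)/[(10)·(8)] = 57/64
Sum: 1·(-3/16) + 8·(19/64) + 0 = 35/16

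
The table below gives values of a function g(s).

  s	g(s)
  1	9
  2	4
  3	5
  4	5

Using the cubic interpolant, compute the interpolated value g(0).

27

Evaluate each Lagrange basis at s = 0:
L_0(0) = (-2)·(-3)·(-4)/[(-1)·(-2)·(-3)] = 4
L_1(0) = (-1)·(-3)·(-4)/[(1)·(-1)·(-2)] = -6
L_2(0) = (-1)·(-2)·(-4)/[(2)·(1)·(-1)] = 4
L_3(0) = (-1)·(-2)·(-3)/[(3)·(2)·(1)] = -1
Sum: 9·(4) + 4·(-6) + 5·(4) + 5·(-1) = 27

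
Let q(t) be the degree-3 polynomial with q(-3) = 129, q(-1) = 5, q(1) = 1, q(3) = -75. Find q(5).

Evaluate each Lagrange basis at t = 5:
L_0(5) = (6)·(4)·(2)/[(-2)·(-4)·(-6)] = -1
L_1(5) = (8)·(4)·(2)/[(2)·(-2)·(-4)] = 4
L_2(5) = (8)·(6)·(2)/[(4)·(2)·(-2)] = -6
L_3(5) = (8)·(6)·(4)/[(6)·(4)·(2)] = 4
Sum: 129·(-1) + 5·(4) + 1·(-6) + (-75)·(4) = -415

-415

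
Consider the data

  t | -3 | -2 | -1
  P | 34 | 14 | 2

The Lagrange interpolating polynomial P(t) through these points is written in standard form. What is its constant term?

-2

Build the Lagrange basis polynomials:
L_0(t) = (t + 2)(t + 1) / [2] = (1/2)t^2 + (3/2)t + 1
L_1(t) = (t + 3)(t + 1) / [-1] = -t^2 - 4t - 3
L_2(t) = (t + 3)(t + 2) / [2] = (1/2)t^2 + (5/2)t + 3
P(t) = 34·L_0 + 14·L_1 + 2·L_2
Only the constant term is needed; take it from each L_i and combine:
34·(1) + 14·(-3) + 2·(3) = -2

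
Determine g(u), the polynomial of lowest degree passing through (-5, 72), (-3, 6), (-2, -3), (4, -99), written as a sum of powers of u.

g(u) = -u^3 - 2u^2 - 3

Build the Lagrange basis polynomials:
L_0(u) = (u + 3)(u + 2)(u - 4) / [-54] = -(1/54)u^3 - (1/54)u^2 + (7/27)u + 4/9
L_1(u) = (u + 5)(u + 2)(u - 4) / [14] = (1/14)u^3 + (3/14)u^2 - (9/7)u - 20/7
L_2(u) = (u + 5)(u + 3)(u - 4) / [-18] = -(1/18)u^3 - (2/9)u^2 + (17/18)u + 10/3
L_3(u) = (u + 5)(u + 3)(u + 2) / [378] = (1/378)u^3 + (5/189)u^2 + (31/378)u + 5/63
g(u) = 72·L_0 + 6·L_1 + (-3)·L_2 + (-99)·L_3
  72·L_0(u) = -(4/3)u^3 - (4/3)u^2 + (56/3)u + 32
  6·L_1(u) = (3/7)u^3 + (9/7)u^2 - (54/7)u - 120/7
  (-3)·L_2(u) = (1/6)u^3 + (2/3)u^2 - (17/6)u - 10
  (-99)·L_3(u) = -(11/42)u^3 - (55/21)u^2 - (341/42)u - 55/7
Adding term by term: -u^3 - 2u^2 - 3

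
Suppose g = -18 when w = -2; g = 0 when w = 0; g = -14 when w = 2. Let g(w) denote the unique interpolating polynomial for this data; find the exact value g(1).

Using Newton's divided-difference form:
g[-2,0] = (0 - (-18)) / (0 - (-2)) = 9
g[0,2] = (-14 - 0) / (2 - 0) = -7
g[-2,0,2] = (-7 - 9) / (2 - (-2)) = -4
g(1) = -18 + 9·(3) + (-4)·(3)·(1) = -3

-3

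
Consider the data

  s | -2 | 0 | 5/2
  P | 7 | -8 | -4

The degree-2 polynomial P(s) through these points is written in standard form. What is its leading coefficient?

The leading coefficient equals the top divided difference P[-2,0,5/2].
P[-2,0] = (-8 - 7) / (0 - (-2)) = -15/2
P[0,5/2] = (-4 - (-8)) / (5/2 - 0) = 8/5
P[-2,0,5/2] = (8/5 - (-15/2)) / (5/2 - (-2)) = 91/45

91/45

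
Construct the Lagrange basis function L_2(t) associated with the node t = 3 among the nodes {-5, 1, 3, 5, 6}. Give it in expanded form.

L_2(t) = (t + 5)(t - 1)(t - 5)(t - 6) / [(8)·(2)·(-2)·(-3)]
       = (t^4 - 7t^3 - 19t^2 + 175t - 150) / (96)

L_2(t) = (1/96)t^4 - (7/96)t^3 - (19/96)t^2 + (175/96)t - 25/16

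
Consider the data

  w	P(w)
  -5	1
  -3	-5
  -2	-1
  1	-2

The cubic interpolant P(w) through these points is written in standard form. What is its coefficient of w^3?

The leading coefficient equals the top divided difference P[-5,-3,-2,1].
P[-5,-3] = (-5 - 1) / (-3 - (-5)) = -3
P[-3,-2] = (-1 - (-5)) / (-2 - (-3)) = 4
P[-2,1] = (-2 - (-1)) / (1 - (-2)) = -1/3
P[-5,-3,-2] = (4 - (-3)) / (-2 - (-5)) = 7/3
P[-3,-2,1] = (-1/3 - 4) / (1 - (-3)) = -13/12
P[-5,-3,-2,1] = (-13/12 - 7/3) / (1 - (-5)) = -41/72

-41/72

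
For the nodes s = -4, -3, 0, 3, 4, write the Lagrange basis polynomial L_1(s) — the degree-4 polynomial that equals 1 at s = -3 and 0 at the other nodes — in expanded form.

L_1(s) = -(1/126)s^4 + (1/42)s^3 + (8/63)s^2 - (8/21)s

L_1(s) = (s + 4)s(s - 3)(s - 4) / [(1)·(-3)·(-6)·(-7)]
       = (s^4 - 3s^3 - 16s^2 + 48s) / (-126)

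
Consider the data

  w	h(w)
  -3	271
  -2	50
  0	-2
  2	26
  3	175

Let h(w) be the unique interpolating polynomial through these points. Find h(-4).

854

Evaluate each Lagrange basis at w = -4:
L_0(-4) = (-2)·(-4)·(-6)·(-7)/[(-1)·(-3)·(-5)·(-6)] = 56/15
L_1(-4) = (-1)·(-4)·(-6)·(-7)/[(1)·(-2)·(-4)·(-5)] = -21/5
L_2(-4) = (-1)·(-2)·(-6)·(-7)/[(3)·(2)·(-2)·(-3)] = 7/3
L_3(-4) = (-1)·(-2)·(-4)·(-7)/[(5)·(4)·(2)·(-1)] = -7/5
L_4(-4) = (-1)·(-2)·(-4)·(-6)/[(6)·(5)·(3)·(1)] = 8/15
Sum: 271·(56/15) + 50·(-21/5) + (-2)·(7/3) + 26·(-7/5) + 175·(8/15) = 854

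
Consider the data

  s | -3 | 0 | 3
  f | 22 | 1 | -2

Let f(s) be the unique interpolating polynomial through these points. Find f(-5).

46

Using Newton's divided-difference form:
f[-3,0] = (1 - 22) / (0 - (-3)) = -7
f[0,3] = (-2 - 1) / (3 - 0) = -1
f[-3,0,3] = (-1 - (-7)) / (3 - (-3)) = 1
f(-5) = 22 + (-7)·(-2) + 1·(-2)·(-5) = 46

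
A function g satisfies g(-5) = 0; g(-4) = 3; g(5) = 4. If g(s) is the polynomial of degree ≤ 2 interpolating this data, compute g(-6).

Evaluate each Lagrange basis at s = -6:
L_0(-6) = (-2)·(-11)/[(-1)·(-10)] = 11/5
L_1(-6) = (-1)·(-11)/[(1)·(-9)] = -11/9
L_2(-6) = (-1)·(-2)/[(10)·(9)] = 1/45
Sum: 0 + 3·(-11/9) + 4·(1/45) = -161/45

-161/45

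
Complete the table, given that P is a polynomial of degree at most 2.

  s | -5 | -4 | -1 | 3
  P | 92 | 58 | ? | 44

The 3 known values determine P uniquely (degree ≤ 2).
Evaluate each Lagrange basis at s = -1:
L_0(-1) = (3)·(-4)/[(-1)·(-8)] = -3/2
L_1(-1) = (4)·(-4)/[(1)·(-7)] = 16/7
L_2(-1) = (4)·(3)/[(8)·(7)] = 3/14
Sum: 92·(-3/2) + 58·(16/7) + 44·(3/14) = 4

4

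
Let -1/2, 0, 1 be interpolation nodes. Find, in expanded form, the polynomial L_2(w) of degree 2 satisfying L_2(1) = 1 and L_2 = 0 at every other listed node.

L_2(w) = (2/3)w^2 + (1/3)w

L_2(w) = (w + 1/2)w / [(3/2)·(1)]
       = (w^2 + (1/2)w) / (3/2)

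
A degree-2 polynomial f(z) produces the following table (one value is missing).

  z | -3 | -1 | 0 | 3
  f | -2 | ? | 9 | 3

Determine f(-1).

65/9

The 3 known values determine f uniquely (degree ≤ 2).
Evaluate each Lagrange basis at z = -1:
L_0(-1) = (-1)·(-4)/[(-3)·(-6)] = 2/9
L_1(-1) = (2)·(-4)/[(3)·(-3)] = 8/9
L_2(-1) = (2)·(-1)/[(6)·(3)] = -1/9
Sum: (-2)·(2/9) + 9·(8/9) + 3·(-1/9) = 65/9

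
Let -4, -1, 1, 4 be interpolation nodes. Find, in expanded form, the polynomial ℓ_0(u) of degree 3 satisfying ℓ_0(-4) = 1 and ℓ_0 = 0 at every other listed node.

ℓ_0(u) = -(1/120)u^3 + (1/30)u^2 + (1/120)u - 1/30

ℓ_0(u) = (u + 1)(u - 1)(u - 4) / [(-3)·(-5)·(-8)]
       = (u^3 - 4u^2 - u + 4) / (-120)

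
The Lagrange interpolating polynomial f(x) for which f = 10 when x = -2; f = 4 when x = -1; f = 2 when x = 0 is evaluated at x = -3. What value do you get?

Evaluate each Lagrange basis at x = -3:
L_0(-3) = (-2)·(-3)/[(-1)·(-2)] = 3
L_1(-3) = (-1)·(-3)/[(1)·(-1)] = -3
L_2(-3) = (-1)·(-2)/[(2)·(1)] = 1
Sum: 10·(3) + 4·(-3) + 2·(1) = 20

20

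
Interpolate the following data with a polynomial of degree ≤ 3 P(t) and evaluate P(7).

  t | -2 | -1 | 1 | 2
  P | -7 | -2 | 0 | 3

Using Newton's divided-difference form:
P[-2,-1] = (-2 - (-7)) / (-1 - (-2)) = 5
P[-1,1] = (0 - (-2)) / (1 - (-1)) = 1
P[1,2] = (3 - 0) / (2 - 1) = 3
P[-2,-1,1] = (1 - 5) / (1 - (-2)) = -4/3
P[-1,1,2] = (3 - 1) / (2 - (-1)) = 2/3
P[-2,-1,1,2] = (2/3 - (-4/3)) / (2 - (-2)) = 1/2
P(7) = -7 + 5·(9) + (-4/3)·(9)·(8) + (1/2)·(9)·(8)·(6) = 158

158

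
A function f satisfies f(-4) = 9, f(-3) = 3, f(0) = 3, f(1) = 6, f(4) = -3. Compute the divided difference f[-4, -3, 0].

f[-4,-3] = (3 - 9) / (-3 - (-4)) = -6
f[-3,0] = (3 - 3) / (0 - (-3)) = 0
f[-4,-3,0] = (0 - (-6)) / (0 - (-4)) = 3/2

3/2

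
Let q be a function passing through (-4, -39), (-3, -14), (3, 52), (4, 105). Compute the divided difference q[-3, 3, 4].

q[-3,3] = (52 - (-14)) / (3 - (-3)) = 11
q[3,4] = (105 - 52) / (4 - 3) = 53
q[-3,3,4] = (53 - 11) / (4 - (-3)) = 6

6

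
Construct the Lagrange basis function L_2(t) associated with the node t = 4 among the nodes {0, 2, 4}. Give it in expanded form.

L_2(t) = (1/8)t^2 - (1/4)t

L_2(t) = t(t - 2) / [(4)·(2)]
       = (t^2 - 2t) / (8)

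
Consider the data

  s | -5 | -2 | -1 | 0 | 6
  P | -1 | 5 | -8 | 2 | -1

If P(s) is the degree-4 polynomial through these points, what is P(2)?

Evaluate each Lagrange basis at s = 2:
L_0(2) = (4)·(3)·(2)·(-4)/[(-3)·(-4)·(-5)·(-11)] = -8/55
L_1(2) = (7)·(3)·(2)·(-4)/[(3)·(-1)·(-2)·(-8)] = 7/2
L_2(2) = (7)·(4)·(2)·(-4)/[(4)·(1)·(-1)·(-7)] = -8
L_3(2) = (7)·(4)·(3)·(-4)/[(5)·(2)·(1)·(-6)] = 28/5
L_4(2) = (7)·(4)·(3)·(2)/[(11)·(8)·(7)·(6)] = 1/22
Sum: (-1)·(-8/55) + 5·(7/2) + (-8)·(-8) + 2·(28/5) + (-1)·(1/22) = 464/5

464/5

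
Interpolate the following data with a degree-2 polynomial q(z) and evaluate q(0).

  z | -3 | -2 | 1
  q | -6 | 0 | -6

Evaluate each Lagrange basis at z = 0:
L_0(0) = (2)·(-1)/[(-1)·(-4)] = -1/2
L_1(0) = (3)·(-1)/[(1)·(-3)] = 1
L_2(0) = (3)·(2)/[(4)·(3)] = 1/2
Sum: (-6)·(-1/2) + 0 + (-6)·(1/2) = 0

0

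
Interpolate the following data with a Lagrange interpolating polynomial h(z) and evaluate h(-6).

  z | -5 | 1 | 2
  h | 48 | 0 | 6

Evaluate each Lagrange basis at z = -6:
L_0(-6) = (-7)·(-8)/[(-6)·(-7)] = 4/3
L_1(-6) = (-1)·(-8)/[(6)·(-1)] = -4/3
L_2(-6) = (-1)·(-7)/[(7)·(1)] = 1
Sum: 48·(4/3) + 0 + 6·(1) = 70

70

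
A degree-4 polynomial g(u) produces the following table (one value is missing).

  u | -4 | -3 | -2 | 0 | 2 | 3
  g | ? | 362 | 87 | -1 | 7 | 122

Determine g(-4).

The 5 known values determine g uniquely (degree ≤ 4).
Evaluate each Lagrange basis at u = -4:
L_0(-4) = (-2)·(-4)·(-6)·(-7)/[(-1)·(-3)·(-5)·(-6)] = 56/15
L_1(-4) = (-1)·(-4)·(-6)·(-7)/[(1)·(-2)·(-4)·(-5)] = -21/5
L_2(-4) = (-1)·(-2)·(-6)·(-7)/[(3)·(2)·(-2)·(-3)] = 7/3
L_3(-4) = (-1)·(-2)·(-4)·(-7)/[(5)·(4)·(2)·(-1)] = -7/5
L_4(-4) = (-1)·(-2)·(-4)·(-6)/[(6)·(5)·(3)·(1)] = 8/15
Sum: 362·(56/15) + 87·(-21/5) + (-1)·(7/3) + 7·(-7/5) + 122·(8/15) = 1039

1039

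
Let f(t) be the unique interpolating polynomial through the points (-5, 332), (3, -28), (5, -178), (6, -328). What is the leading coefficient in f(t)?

The leading coefficient equals the top divided difference f[-5,3,5,6].
f[-5,3] = (-28 - 332) / (3 - (-5)) = -45
f[3,5] = (-178 - (-28)) / (5 - 3) = -75
f[5,6] = (-328 - (-178)) / (6 - 5) = -150
f[-5,3,5] = (-75 - (-45)) / (5 - (-5)) = -3
f[3,5,6] = (-150 - (-75)) / (6 - 3) = -25
f[-5,3,5,6] = (-25 - (-3)) / (6 - (-5)) = -2

-2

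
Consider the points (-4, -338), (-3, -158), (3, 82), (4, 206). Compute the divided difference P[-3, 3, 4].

12

P[-3,3] = (82 - (-158)) / (3 - (-3)) = 40
P[3,4] = (206 - 82) / (4 - 3) = 124
P[-3,3,4] = (124 - 40) / (4 - (-3)) = 12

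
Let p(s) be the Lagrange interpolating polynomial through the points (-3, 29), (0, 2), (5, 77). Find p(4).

50

L_0(4) = (4)·(-1)/[(-3)·(-8)] = -1/6
L_1(4) = (7)·(-1)/[(3)·(-5)] = 7/15
L_2(4) = (7)·(4)/[(8)·(5)] = 7/10
Sum: 29·(-1/6) + 2·(7/15) + 77·(7/10) = 50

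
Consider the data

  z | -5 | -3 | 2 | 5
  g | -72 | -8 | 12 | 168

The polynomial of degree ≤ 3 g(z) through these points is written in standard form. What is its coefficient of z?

Build the Lagrange basis polynomials:
L_0(z) = (z + 3)(z - 2)(z - 5) / [-140] = -(1/140)z^3 + (1/35)z^2 + (11/140)z - 3/14
L_1(z) = (z + 5)(z - 2)(z - 5) / [80] = (1/80)z^3 - (1/40)z^2 - (5/16)z + 5/8
L_2(z) = (z + 5)(z + 3)(z - 5) / [-105] = -(1/105)z^3 - (1/35)z^2 + (5/21)z + 5/7
L_3(z) = (z + 5)(z + 3)(z - 2) / [240] = (1/240)z^3 + (1/40)z^2 - (1/240)z - 1/8
g(z) = (-72)·L_0 + (-8)·L_1 + 12·L_2 + 168·L_3
Only the coefficient of z is needed; take it from each L_i and combine:
(-72)·(11/140) + (-8)·(-5/16) + 12·(5/21) + 168·(-1/240) = -1

-1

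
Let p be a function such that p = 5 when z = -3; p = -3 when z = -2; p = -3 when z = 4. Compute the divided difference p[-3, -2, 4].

8/7

p[-3,-2] = (-3 - 5) / (-2 - (-3)) = -8
p[-2,4] = (-3 - (-3)) / (4 - (-2)) = 0
p[-3,-2,4] = (0 - (-8)) / (4 - (-3)) = 8/7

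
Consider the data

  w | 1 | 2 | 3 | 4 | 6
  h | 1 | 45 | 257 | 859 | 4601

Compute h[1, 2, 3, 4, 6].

4

h[1,2] = (45 - 1) / (2 - 1) = 44
h[2,3] = (257 - 45) / (3 - 2) = 212
h[3,4] = (859 - 257) / (4 - 3) = 602
h[4,6] = (4601 - 859) / (6 - 4) = 1871
h[1,2,3] = (212 - 44) / (3 - 1) = 84
h[2,3,4] = (602 - 212) / (4 - 2) = 195
h[3,4,6] = (1871 - 602) / (6 - 3) = 423
h[1,2,3,4] = (195 - 84) / (4 - 1) = 37
h[2,3,4,6] = (423 - 195) / (6 - 2) = 57
h[1,2,3,4,6] = (57 - 37) / (6 - 1) = 4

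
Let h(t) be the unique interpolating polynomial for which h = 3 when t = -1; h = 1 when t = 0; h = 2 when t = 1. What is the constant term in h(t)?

1

Build the Lagrange basis polynomials:
L_0(t) = t(t - 1) / [2] = (1/2)t^2 - (1/2)t
L_1(t) = (t + 1)(t - 1) / [-1] = -t^2 + 1
L_2(t) = (t + 1)t / [2] = (1/2)t^2 + (1/2)t
h(t) = 3·L_0 + 1·L_1 + 2·L_2
Only the constant term is needed; take it from each L_i and combine:
3·(0) + 1·(1) + 2·(0) = 1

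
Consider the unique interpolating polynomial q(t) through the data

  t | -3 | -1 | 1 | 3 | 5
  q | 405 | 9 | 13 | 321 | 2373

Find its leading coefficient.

Build the Lagrange basis polynomials:
L_0(t) = (t + 1)(t - 1)(t - 3)(t - 5) / [384] = (1/384)t^4 - (1/48)t^3 + (7/192)t^2 + (1/48)t - 5/128
L_1(t) = (t + 3)(t - 1)(t - 3)(t - 5) / [-96] = -(1/96)t^4 + (1/16)t^3 + (1/24)t^2 - (9/16)t + 15/32
L_2(t) = (t + 3)(t + 1)(t - 3)(t - 5) / [64] = (1/64)t^4 - (1/16)t^3 - (7/32)t^2 + (9/16)t + 45/64
L_3(t) = (t + 3)(t + 1)(t - 1)(t - 5) / [-96] = -(1/96)t^4 + (1/48)t^3 + (1/6)t^2 - (1/48)t - 5/32
L_4(t) = (t + 3)(t + 1)(t - 1)(t - 3) / [384] = (1/384)t^4 - (5/192)t^2 + 3/128
q(t) = 405·L_0 + 9·L_1 + 13·L_2 + 321·L_3 + 2373·L_4
Only the coefficient of t^4 is needed; take it from each L_i and combine:
405·(1/384) + 9·(-1/96) + 13·(1/64) + 321·(-1/96) + 2373·(1/384) = 4

4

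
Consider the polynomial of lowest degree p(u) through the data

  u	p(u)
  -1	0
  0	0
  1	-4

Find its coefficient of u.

-2

Build the Lagrange basis polynomials:
L_0(u) = u(u - 1) / [2] = (1/2)u^2 - (1/2)u
L_1(u) = (u + 1)(u - 1) / [-1] = -u^2 + 1
L_2(u) = (u + 1)u / [2] = (1/2)u^2 + (1/2)u
p(u) = 0·L_0 + 0·L_1 + (-4)·L_2
Only the coefficient of u is needed; take it from each L_i and combine:
0·(-1/2) + 0·(0) + (-4)·(1/2) = -2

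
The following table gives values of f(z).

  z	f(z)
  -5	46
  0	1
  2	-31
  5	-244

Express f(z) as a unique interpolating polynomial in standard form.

f(z) = -z^3 - 4z^2 - 4z + 1

Newton's divided differences:
f[-5,0] = (1 - 46) / (0 - (-5)) = -9
f[0,2] = (-31 - 1) / (2 - 0) = -16
f[2,5] = (-244 - (-31)) / (5 - 2) = -71
f[-5,0,2] = (-16 - (-9)) / (2 - (-5)) = -1
f[0,2,5] = (-71 - (-16)) / (5 - 0) = -11
f[-5,0,2,5] = (-11 - (-1)) / (5 - (-5)) = -1
f(z) = 46 + (-9)·(z + 5) + (-1)·(z + 5)z + (-1)·(z + 5)z(z - 2)
Expanding: f(z) = -z^3 - 4z^2 - 4z + 1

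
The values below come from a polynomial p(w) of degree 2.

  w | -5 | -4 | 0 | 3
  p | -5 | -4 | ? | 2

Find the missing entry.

The 3 known values determine p uniquely (degree ≤ 2).
Evaluate each Lagrange basis at w = 0:
L_0(0) = (4)·(-3)/[(-1)·(-8)] = -3/2
L_1(0) = (5)·(-3)/[(1)·(-7)] = 15/7
L_2(0) = (5)·(4)/[(8)·(7)] = 5/14
Sum: (-5)·(-3/2) + (-4)·(15/7) + 2·(5/14) = -5/14

-5/14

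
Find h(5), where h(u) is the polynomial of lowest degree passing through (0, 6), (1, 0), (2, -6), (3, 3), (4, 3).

-69

Evaluate each Lagrange basis at u = 5:
L_0(5) = (4)·(3)·(2)·(1)/[(-1)·(-2)·(-3)·(-4)] = 1
L_1(5) = (5)·(3)·(2)·(1)/[(1)·(-1)·(-2)·(-3)] = -5
L_2(5) = (5)·(4)·(2)·(1)/[(2)·(1)·(-1)·(-2)] = 10
L_3(5) = (5)·(4)·(3)·(1)/[(3)·(2)·(1)·(-1)] = -10
L_4(5) = (5)·(4)·(3)·(2)/[(4)·(3)·(2)·(1)] = 5
Sum: 6·(1) + 0 + (-6)·(10) + 3·(-10) + 3·(5) = -69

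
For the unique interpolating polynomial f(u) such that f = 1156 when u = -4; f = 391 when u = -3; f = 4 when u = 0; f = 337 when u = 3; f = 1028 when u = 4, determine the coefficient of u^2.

4

L_0(u) = (u + 3)u(u - 3)(u - 4) / [224] = (1/224)u^4 - (1/56)u^3 - (9/224)u^2 + (9/56)u
L_1(u) = (u + 4)u(u - 3)(u - 4) / [-126] = -(1/126)u^4 + (1/42)u^3 + (8/63)u^2 - (8/21)u
L_2(u) = (u + 4)(u + 3)(u - 3)(u - 4) / [144] = (1/144)u^4 - (25/144)u^2 + 1
L_3(u) = (u + 4)(u + 3)u(u - 4) / [-126] = -(1/126)u^4 - (1/42)u^3 + (8/63)u^2 + (8/21)u
L_4(u) = (u + 4)(u + 3)u(u - 3) / [224] = (1/224)u^4 + (1/56)u^3 - (9/224)u^2 - (9/56)u
f(u) = 1156·L_0 + 391·L_1 + 4·L_2 + 337·L_3 + 1028·L_4
Only the coefficient of u^2 is needed; take it from each L_i and combine:
1156·(-9/224) + 391·(8/63) + 4·(-25/144) + 337·(8/63) + 1028·(-9/224) = 4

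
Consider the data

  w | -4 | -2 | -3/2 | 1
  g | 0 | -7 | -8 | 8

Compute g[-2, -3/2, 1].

g[-2,-3/2] = (-8 - (-7)) / (-3/2 - (-2)) = -2
g[-3/2,1] = (8 - (-8)) / (1 - (-3/2)) = 32/5
g[-2,-3/2,1] = (32/5 - (-2)) / (1 - (-2)) = 14/5

14/5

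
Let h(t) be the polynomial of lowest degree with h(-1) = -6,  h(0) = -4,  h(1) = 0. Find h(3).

Evaluate each Lagrange basis at t = 3:
L_0(3) = (3)·(2)/[(-1)·(-2)] = 3
L_1(3) = (4)·(2)/[(1)·(-1)] = -8
L_2(3) = (4)·(3)/[(2)·(1)] = 6
Sum: (-6)·(3) + (-4)·(-8) + 0 = 14

14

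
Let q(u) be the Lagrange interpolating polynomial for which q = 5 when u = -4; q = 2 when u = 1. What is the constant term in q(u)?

L_0(u) = (u - 1) / [-5] = -(1/5)u + 1/5
L_1(u) = (u + 4) / [5] = (1/5)u + 4/5
q(u) = 5·L_0 + 2·L_1
Only the constant term is needed; take it from each L_i and combine:
5·(1/5) + 2·(4/5) = 13/5

13/5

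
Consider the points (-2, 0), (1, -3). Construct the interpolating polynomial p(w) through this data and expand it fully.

Build the Lagrange basis polynomials:
L_0(w) = (w - 1) / [-3] = -(1/3)w + 1/3
L_1(w) = (w + 2) / [3] = (1/3)w + 2/3
p(w) = 0·L_0 + (-3)·L_1
  0·L_0(w) = 0
  (-3)·L_1(w) = -w - 2
Adding term by term: -w - 2

p(w) = -w - 2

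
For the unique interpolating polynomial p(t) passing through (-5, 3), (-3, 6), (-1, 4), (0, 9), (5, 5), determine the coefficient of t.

L_0(t) = (t + 3)(t + 1)t(t - 5) / [400] = (1/400)t^4 - (1/400)t^3 - (17/400)t^2 - (3/80)t
L_1(t) = (t + 5)(t + 1)t(t - 5) / [-96] = -(1/96)t^4 - (1/96)t^3 + (25/96)t^2 + (25/96)t
L_2(t) = (t + 5)(t + 3)t(t - 5) / [48] = (1/48)t^4 + (1/16)t^3 - (25/48)t^2 - (25/16)t
L_3(t) = (t + 5)(t + 3)(t + 1)(t - 5) / [-75] = -(1/75)t^4 - (4/75)t^3 + (22/75)t^2 + (4/3)t + 1
L_4(t) = (t + 5)(t + 3)(t + 1)t / [2400] = (1/2400)t^4 + (3/800)t^3 + (23/2400)t^2 + (1/160)t
p(t) = 3·L_0 + 6·L_1 + 4·L_2 + 9·L_3 + 5·L_4
Only the coefficient of t is needed; take it from each L_i and combine:
3·(-3/80) + 6·(25/96) + 4·(-25/16) + 9·(4/3) + 5·(1/160) = 1157/160

1157/160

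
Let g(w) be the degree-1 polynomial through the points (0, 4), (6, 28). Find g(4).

L_0(4) = (-2)/[(-6)] = 1/3
L_1(4) = (4)/[(6)] = 2/3
Sum: 4·(1/3) + 28·(2/3) = 20

20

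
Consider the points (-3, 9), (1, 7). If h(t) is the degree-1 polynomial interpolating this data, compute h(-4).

L_0(-4) = (-5)/[(-4)] = 5/4
L_1(-4) = (-1)/[(4)] = -1/4
Sum: 9·(5/4) + 7·(-1/4) = 19/2

19/2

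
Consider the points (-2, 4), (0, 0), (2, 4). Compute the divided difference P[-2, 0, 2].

P[-2,0] = (0 - 4) / (0 - (-2)) = -2
P[0,2] = (4 - 0) / (2 - 0) = 2
P[-2,0,2] = (2 - (-2)) / (2 - (-2)) = 1

1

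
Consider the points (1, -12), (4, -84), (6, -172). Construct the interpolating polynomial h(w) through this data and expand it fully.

h(w) = -4w^2 - 4w - 4

Build the Lagrange basis polynomials:
L_0(w) = (w - 4)(w - 6) / [15] = (1/15)w^2 - (2/3)w + 8/5
L_1(w) = (w - 1)(w - 6) / [-6] = -(1/6)w^2 + (7/6)w - 1
L_2(w) = (w - 1)(w - 4) / [10] = (1/10)w^2 - (1/2)w + 2/5
h(w) = (-12)·L_0 + (-84)·L_1 + (-172)·L_2
  (-12)·L_0(w) = -(4/5)w^2 + 8w - 96/5
  (-84)·L_1(w) = 14w^2 - 98w + 84
  (-172)·L_2(w) = -(86/5)w^2 + 86w - 344/5
Adding term by term: -4w^2 - 4w - 4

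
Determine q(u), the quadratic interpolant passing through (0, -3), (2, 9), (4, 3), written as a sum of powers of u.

Build the Lagrange basis polynomials:
L_0(u) = (u - 2)(u - 4) / [8] = (1/8)u^2 - (3/4)u + 1
L_1(u) = u(u - 4) / [-4] = -(1/4)u^2 + u
L_2(u) = u(u - 2) / [8] = (1/8)u^2 - (1/4)u
q(u) = (-3)·L_0 + 9·L_1 + 3·L_2
  (-3)·L_0(u) = -(3/8)u^2 + (9/4)u - 3
  9·L_1(u) = -(9/4)u^2 + 9u
  3·L_2(u) = (3/8)u^2 - (3/4)u
Adding term by term: -(9/4)u^2 + (21/2)u - 3

q(u) = -(9/4)u^2 + (21/2)u - 3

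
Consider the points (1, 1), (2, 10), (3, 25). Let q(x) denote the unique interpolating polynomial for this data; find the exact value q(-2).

10

Using Newton's divided-difference form:
q[1,2] = (10 - 1) / (2 - 1) = 9
q[2,3] = (25 - 10) / (3 - 2) = 15
q[1,2,3] = (15 - 9) / (3 - 1) = 3
q(-2) = 1 + 9·(-3) + 3·(-3)·(-4) = 10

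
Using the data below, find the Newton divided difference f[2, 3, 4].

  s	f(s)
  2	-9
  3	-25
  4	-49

-4

f[2,3] = (-25 - (-9)) / (3 - 2) = -16
f[3,4] = (-49 - (-25)) / (4 - 3) = -24
f[2,3,4] = (-24 - (-16)) / (4 - 2) = -4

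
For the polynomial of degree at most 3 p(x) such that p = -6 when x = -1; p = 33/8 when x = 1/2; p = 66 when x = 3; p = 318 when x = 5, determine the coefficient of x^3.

The leading coefficient equals the top divided difference p[-1,1/2,3,5].
p[-1,1/2] = (33/8 - (-6)) / (1/2 - (-1)) = 27/4
p[1/2,3] = (66 - 33/8) / (3 - 1/2) = 99/4
p[3,5] = (318 - 66) / (5 - 3) = 126
p[-1,1/2,3] = (99/4 - 27/4) / (3 - (-1)) = 9/2
p[1/2,3,5] = (126 - 99/4) / (5 - 1/2) = 45/2
p[-1,1/2,3,5] = (45/2 - 9/2) / (5 - (-1)) = 3

3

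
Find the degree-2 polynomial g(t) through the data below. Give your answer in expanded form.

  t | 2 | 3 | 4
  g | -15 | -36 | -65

Newton's divided differences:
g[2,3] = (-36 - (-15)) / (3 - 2) = -21
g[3,4] = (-65 - (-36)) / (4 - 3) = -29
g[2,3,4] = (-29 - (-21)) / (4 - 2) = -4
g(t) = -15 + (-21)·(t - 2) + (-4)·(t - 2)(t - 3)
Expanding: g(t) = -4t^2 - t + 3

g(t) = -4t^2 - t + 3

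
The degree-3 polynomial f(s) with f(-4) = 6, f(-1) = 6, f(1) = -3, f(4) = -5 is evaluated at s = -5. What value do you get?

Evaluate each Lagrange basis at s = -5:
L_0(-5) = (-4)·(-6)·(-9)/[(-3)·(-5)·(-8)] = 9/5
L_1(-5) = (-1)·(-6)·(-9)/[(3)·(-2)·(-5)] = -9/5
L_2(-5) = (-1)·(-4)·(-9)/[(5)·(2)·(-3)] = 6/5
L_3(-5) = (-1)·(-4)·(-6)/[(8)·(5)·(3)] = -1/5
Sum: 6·(9/5) + 6·(-9/5) + (-3)·(6/5) + (-5)·(-1/5) = -13/5

-13/5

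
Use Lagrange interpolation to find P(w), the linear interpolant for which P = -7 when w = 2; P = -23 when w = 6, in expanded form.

P(w) = -4w + 1

L_0(w) = (w - 6) / [-4] = -(1/4)w + 3/2
L_1(w) = (w - 2) / [4] = (1/4)w - 1/2
P(w) = (-7)·L_0 + (-23)·L_1
  (-7)·L_0(w) = (7/4)w - 21/2
  (-23)·L_1(w) = -(23/4)w + 23/2
Adding term by term: -4w + 1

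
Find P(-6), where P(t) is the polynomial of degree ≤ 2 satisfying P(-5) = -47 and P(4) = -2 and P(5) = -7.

-62

Using Newton's divided-difference form:
P[-5,4] = (-2 - (-47)) / (4 - (-5)) = 5
P[4,5] = (-7 - (-2)) / (5 - 4) = -5
P[-5,4,5] = (-5 - 5) / (5 - (-5)) = -1
P(-6) = -47 + 5·(-1) + (-1)·(-1)·(-10) = -62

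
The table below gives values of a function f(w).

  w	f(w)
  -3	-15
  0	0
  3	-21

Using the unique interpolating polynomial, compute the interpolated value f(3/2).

L_0(3/2) = (3/2)·(-3/2)/[(-3)·(-6)] = -1/8
L_1(3/2) = (9/2)·(-3/2)/[(3)·(-3)] = 3/4
L_2(3/2) = (9/2)·(3/2)/[(6)·(3)] = 3/8
Sum: (-15)·(-1/8) + 0 + (-21)·(3/8) = -6

-6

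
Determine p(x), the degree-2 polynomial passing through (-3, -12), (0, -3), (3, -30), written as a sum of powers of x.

p(x) = -2x^2 - 3x - 3

Newton's divided differences:
p[-3,0] = (-3 - (-12)) / (0 - (-3)) = 3
p[0,3] = (-30 - (-3)) / (3 - 0) = -9
p[-3,0,3] = (-9 - 3) / (3 - (-3)) = -2
p(x) = -12 + 3·(x + 3) + (-2)·(x + 3)x
Expanding: p(x) = -2x^2 - 3x - 3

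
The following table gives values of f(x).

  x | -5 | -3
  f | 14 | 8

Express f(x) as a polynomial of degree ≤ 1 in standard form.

f(x) = -3x - 1

L_0(x) = (x + 3) / [-2] = -(1/2)x - 3/2
L_1(x) = (x + 5) / [2] = (1/2)x + 5/2
f(x) = 14·L_0 + 8·L_1
  14·L_0(x) = -7x - 21
  8·L_1(x) = 4x + 20
Adding term by term: -3x - 1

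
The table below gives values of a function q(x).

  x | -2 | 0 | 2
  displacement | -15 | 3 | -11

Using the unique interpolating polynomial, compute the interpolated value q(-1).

Evaluate each Lagrange basis at x = -1:
L_0(-1) = (-1)·(-3)/[(-2)·(-4)] = 3/8
L_1(-1) = (1)·(-3)/[(2)·(-2)] = 3/4
L_2(-1) = (1)·(-1)/[(4)·(2)] = -1/8
Sum: (-15)·(3/8) + 3·(3/4) + (-11)·(-1/8) = -2

-2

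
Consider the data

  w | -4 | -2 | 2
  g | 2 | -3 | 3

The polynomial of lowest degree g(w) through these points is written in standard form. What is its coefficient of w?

3/2

L_0(w) = (w + 2)(w - 2) / [12] = (1/12)w^2 - 1/3
L_1(w) = (w + 4)(w - 2) / [-8] = -(1/8)w^2 - (1/4)w + 1
L_2(w) = (w + 4)(w + 2) / [24] = (1/24)w^2 + (1/4)w + 1/3
g(w) = 2·L_0 + (-3)·L_1 + 3·L_2
Only the coefficient of w is needed; take it from each L_i and combine:
2·(0) + (-3)·(-1/4) + 3·(1/4) = 3/2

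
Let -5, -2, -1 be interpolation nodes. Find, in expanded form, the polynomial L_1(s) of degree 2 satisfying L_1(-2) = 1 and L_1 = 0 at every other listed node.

L_1(s) = (s + 5)(s + 1) / [(3)·(-1)]
       = (s^2 + 6s + 5) / (-3)

L_1(s) = -(1/3)s^2 - 2s - 5/3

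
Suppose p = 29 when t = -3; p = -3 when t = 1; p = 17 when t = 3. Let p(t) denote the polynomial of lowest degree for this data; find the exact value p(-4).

52

Using Newton's divided-difference form:
p[-3,1] = (-3 - 29) / (1 - (-3)) = -8
p[1,3] = (17 - (-3)) / (3 - 1) = 10
p[-3,1,3] = (10 - (-8)) / (3 - (-3)) = 3
p(-4) = 29 + (-8)·(-1) + 3·(-1)·(-5) = 52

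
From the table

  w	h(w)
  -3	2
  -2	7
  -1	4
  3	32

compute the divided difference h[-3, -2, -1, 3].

1

h[-3,-2] = (7 - 2) / (-2 - (-3)) = 5
h[-2,-1] = (4 - 7) / (-1 - (-2)) = -3
h[-1,3] = (32 - 4) / (3 - (-1)) = 7
h[-3,-2,-1] = (-3 - 5) / (-1 - (-3)) = -4
h[-2,-1,3] = (7 - (-3)) / (3 - (-2)) = 2
h[-3,-2,-1,3] = (2 - (-4)) / (3 - (-3)) = 1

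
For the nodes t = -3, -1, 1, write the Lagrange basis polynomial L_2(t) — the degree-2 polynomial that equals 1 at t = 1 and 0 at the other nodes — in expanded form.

L_2(t) = (1/8)t^2 + (1/2)t + 3/8

L_2(t) = (t + 3)(t + 1) / [(4)·(2)]
       = (t^2 + 4t + 3) / (8)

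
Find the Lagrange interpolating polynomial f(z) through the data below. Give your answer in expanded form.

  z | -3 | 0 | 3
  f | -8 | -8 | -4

f(z) = (2/9)z^2 + (2/3)z - 8

Build the Lagrange basis polynomials:
L_0(z) = z(z - 3) / [18] = (1/18)z^2 - (1/6)z
L_1(z) = (z + 3)(z - 3) / [-9] = -(1/9)z^2 + 1
L_2(z) = (z + 3)z / [18] = (1/18)z^2 + (1/6)z
f(z) = (-8)·L_0 + (-8)·L_1 + (-4)·L_2
  (-8)·L_0(z) = -(4/9)z^2 + (4/3)z
  (-8)·L_1(z) = (8/9)z^2 - 8
  (-4)·L_2(z) = -(2/9)z^2 - (2/3)z
Adding term by term: (2/9)z^2 + (2/3)z - 8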